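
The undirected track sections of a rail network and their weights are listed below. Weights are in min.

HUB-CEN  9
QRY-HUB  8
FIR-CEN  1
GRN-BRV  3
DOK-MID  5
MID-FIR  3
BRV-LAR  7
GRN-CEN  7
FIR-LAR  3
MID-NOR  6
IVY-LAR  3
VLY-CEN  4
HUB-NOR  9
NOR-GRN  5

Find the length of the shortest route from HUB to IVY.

16 min

Settle nodes by increasing distance from HUB:
HUB: 0
QRY: 8  (via HUB)
CEN: 9  (via HUB)
NOR: 9  (via HUB)
FIR: 10  (via CEN)
MID: 13  (via FIR)
LAR: 13  (via FIR)
VLY: 13  (via CEN)
GRN: 14  (via NOR)
IVY: 16  (via LAR)
Shortest route: HUB–CEN–FIR–LAR–IVY = 16 min.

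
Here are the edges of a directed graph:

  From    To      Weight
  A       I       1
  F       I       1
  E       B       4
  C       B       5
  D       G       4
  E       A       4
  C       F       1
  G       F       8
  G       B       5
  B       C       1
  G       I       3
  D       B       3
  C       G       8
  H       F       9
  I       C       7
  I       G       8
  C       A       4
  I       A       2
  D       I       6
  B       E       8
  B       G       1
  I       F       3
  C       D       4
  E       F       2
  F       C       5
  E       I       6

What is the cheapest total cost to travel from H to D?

18

Running Dijkstra from H:
H: 0
F: 9  (via H)
I: 10  (via F)
A: 12  (via I)
C: 14  (via F)
D: 18  (via C)
Shortest route: H → F → C → D = 18.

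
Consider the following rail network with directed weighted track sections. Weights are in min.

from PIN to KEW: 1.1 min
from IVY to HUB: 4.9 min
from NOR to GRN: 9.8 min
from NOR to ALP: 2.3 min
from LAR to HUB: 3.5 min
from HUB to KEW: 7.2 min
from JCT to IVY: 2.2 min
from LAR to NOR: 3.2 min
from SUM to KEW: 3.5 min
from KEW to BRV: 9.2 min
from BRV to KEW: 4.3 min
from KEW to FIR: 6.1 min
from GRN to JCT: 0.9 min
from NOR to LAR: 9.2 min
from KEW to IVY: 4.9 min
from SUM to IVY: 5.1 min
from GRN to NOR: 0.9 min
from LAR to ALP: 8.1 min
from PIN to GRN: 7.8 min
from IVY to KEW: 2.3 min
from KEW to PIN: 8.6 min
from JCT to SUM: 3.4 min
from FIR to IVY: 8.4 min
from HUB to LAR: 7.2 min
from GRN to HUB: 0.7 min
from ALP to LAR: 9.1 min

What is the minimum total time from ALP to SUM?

26.4 min

Settle nodes by increasing distance from ALP:
ALP: 0
LAR: 9.1  (via ALP)
NOR: 12.3  (via LAR)
HUB: 12.6  (via LAR)
KEW: 19.8  (via HUB)
GRN: 22.1  (via NOR)
JCT: 23  (via GRN)
IVY: 24.7  (via KEW)
FIR: 25.9  (via KEW)
SUM: 26.4  (via JCT)
Shortest route: ALP–LAR–NOR–GRN–JCT–SUM = 26.4 min.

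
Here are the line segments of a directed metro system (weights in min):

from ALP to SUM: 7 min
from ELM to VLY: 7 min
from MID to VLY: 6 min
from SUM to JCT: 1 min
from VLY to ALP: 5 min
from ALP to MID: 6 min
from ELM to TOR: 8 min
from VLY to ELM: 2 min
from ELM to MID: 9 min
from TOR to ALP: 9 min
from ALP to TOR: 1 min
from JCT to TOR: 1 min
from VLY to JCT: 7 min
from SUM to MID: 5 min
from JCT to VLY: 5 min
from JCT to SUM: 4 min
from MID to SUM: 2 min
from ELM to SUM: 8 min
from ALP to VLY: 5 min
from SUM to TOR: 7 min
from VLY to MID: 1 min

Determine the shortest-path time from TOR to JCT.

Compare a few routes:
TOR → ALP → VLY → JCT: 9+5+7 = 21
TOR → ALP → MID → SUM → JCT: 9+6+2+1 = 18
TOR → ALP → SUM → JCT: 9+7+1 = 17
TOR → ALP → VLY → MID → SUM → JCT: 9+5+1+2+1 = 18
The minimum is 17 min via TOR → ALP → SUM → JCT.

17 min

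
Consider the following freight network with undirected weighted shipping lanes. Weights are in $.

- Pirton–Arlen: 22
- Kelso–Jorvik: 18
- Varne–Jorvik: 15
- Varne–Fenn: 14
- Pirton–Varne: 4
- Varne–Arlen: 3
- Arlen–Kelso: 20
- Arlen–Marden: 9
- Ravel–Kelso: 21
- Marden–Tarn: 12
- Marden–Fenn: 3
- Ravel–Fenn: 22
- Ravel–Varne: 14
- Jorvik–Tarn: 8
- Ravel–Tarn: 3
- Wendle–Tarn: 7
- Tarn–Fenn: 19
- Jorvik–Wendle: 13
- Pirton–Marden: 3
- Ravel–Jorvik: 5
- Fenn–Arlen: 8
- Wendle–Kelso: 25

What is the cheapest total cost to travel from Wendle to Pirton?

$22

Compare a few routes:
Wendle–Tarn–Ravel–Varne–Pirton: 7+3+14+4 = 28
Wendle–Tarn–Marden–Pirton: 7+12+3 = 22
The minimum is $22 via Wendle–Tarn–Marden–Pirton.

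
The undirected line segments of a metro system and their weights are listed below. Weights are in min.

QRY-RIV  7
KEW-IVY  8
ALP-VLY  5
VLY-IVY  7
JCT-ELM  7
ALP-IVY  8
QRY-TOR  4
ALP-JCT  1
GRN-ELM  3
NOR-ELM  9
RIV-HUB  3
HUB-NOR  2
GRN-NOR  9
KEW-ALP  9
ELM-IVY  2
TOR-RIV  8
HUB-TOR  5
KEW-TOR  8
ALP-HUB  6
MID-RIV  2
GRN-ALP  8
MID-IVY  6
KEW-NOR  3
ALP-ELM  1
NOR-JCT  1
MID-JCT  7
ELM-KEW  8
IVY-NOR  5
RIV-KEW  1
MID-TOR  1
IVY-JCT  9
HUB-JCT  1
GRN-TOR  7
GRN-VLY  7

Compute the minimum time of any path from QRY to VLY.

Shortest distances from QRY:
QRY: 0
TOR: 4  (via QRY)
MID: 5  (via TOR)
RIV: 7  (via QRY)
KEW: 8  (via RIV)
HUB: 9  (via TOR)
JCT: 10  (via HUB)
NOR: 11  (via KEW)
ALP: 11  (via JCT)
IVY: 11  (via MID)
GRN: 11  (via TOR)
ELM: 12  (via ALP)
VLY: 16  (via ALP)
Shortest route: QRY → TOR → HUB → JCT → ALP → VLY = 16 min.

16 min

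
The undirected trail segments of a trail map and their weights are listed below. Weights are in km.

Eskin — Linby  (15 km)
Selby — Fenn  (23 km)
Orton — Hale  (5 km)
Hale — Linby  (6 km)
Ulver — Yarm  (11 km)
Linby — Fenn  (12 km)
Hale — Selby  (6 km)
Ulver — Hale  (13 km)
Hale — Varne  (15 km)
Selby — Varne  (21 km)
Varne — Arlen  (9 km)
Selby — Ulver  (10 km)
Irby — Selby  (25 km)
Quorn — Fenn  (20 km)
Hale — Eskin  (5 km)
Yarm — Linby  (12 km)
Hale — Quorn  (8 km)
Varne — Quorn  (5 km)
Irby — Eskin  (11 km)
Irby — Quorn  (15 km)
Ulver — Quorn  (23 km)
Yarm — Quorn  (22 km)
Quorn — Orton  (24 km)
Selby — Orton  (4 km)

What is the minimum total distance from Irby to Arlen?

29 km

Settle nodes by increasing distance from Irby:
Irby: 0
Eskin: 11  (via Irby)
Quorn: 15  (via Irby)
Hale: 16  (via Eskin)
Varne: 20  (via Quorn)
Orton: 21  (via Hale)
Selby: 22  (via Hale)
Linby: 22  (via Hale)
Ulver: 29  (via Hale)
Arlen: 29  (via Varne)
Shortest route: Irby–Quorn–Varne–Arlen = 29 km.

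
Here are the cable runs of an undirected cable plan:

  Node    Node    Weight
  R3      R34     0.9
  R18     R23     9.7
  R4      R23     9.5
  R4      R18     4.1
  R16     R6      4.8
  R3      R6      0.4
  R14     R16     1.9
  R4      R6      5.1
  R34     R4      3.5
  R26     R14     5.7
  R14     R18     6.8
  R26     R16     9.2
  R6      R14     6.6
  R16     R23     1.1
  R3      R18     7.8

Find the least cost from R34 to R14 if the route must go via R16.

8

Shortest R34→R16: R34–R3–R6–R16 = 6.1
Best R16 to R14: R16–R14 costing 1.9
Total via R16: 6.1 + 1.9 = 8.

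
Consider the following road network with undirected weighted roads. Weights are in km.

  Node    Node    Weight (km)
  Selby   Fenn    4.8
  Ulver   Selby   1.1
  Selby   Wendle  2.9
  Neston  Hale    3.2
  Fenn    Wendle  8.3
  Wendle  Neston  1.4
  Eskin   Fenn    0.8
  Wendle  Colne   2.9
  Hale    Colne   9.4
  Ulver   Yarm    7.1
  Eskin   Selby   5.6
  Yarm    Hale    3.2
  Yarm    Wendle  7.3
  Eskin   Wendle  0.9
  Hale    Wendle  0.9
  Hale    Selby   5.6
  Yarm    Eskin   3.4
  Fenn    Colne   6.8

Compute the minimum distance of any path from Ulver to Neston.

Shortest distances from Ulver:
Ulver: 0
Selby: 1.1  (via Ulver)
Wendle: 4  (via Selby)
Hale: 4.9  (via Wendle)
Eskin: 4.9  (via Wendle)
Neston: 5.4  (via Wendle)
Shortest route: Ulver–Selby–Wendle–Neston = 5.4 km.

5.4 km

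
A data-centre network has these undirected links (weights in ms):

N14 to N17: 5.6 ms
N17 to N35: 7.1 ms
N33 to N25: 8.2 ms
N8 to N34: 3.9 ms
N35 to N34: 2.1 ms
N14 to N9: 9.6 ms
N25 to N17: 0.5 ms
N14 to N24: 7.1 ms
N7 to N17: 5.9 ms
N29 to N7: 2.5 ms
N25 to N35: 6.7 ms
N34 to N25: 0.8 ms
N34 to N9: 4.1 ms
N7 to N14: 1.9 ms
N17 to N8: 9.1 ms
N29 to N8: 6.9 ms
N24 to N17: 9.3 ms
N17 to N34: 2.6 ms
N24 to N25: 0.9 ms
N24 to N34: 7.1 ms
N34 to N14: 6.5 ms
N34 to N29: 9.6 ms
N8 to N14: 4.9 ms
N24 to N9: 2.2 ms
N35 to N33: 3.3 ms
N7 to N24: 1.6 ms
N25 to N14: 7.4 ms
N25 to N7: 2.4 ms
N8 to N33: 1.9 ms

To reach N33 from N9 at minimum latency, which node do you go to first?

N24

Candidate routes:
N9 → N34 → N35 → N33: 4.1+2.1+3.3 = 9.5
N9 → N24 → N25 → N34 → N35 → N33: 2.2+0.9+0.8+2.1+3.3 = 9.3
Cheapest is N9 → N24 → N25 → N34 → N35 → N33 at 9.3 ms.
So from N9 the first move is to N24.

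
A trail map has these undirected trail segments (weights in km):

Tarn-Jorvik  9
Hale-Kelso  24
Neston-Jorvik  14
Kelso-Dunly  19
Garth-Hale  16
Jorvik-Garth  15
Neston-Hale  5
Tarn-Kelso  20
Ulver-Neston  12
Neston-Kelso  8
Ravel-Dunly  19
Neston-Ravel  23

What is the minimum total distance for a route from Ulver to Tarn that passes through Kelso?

40 km

Best Ulver to Kelso: Ulver → Neston → Kelso costing 20
Shortest Kelso→Tarn: Kelso → Tarn = 20
Total via Kelso: 20 + 20 = 40 km.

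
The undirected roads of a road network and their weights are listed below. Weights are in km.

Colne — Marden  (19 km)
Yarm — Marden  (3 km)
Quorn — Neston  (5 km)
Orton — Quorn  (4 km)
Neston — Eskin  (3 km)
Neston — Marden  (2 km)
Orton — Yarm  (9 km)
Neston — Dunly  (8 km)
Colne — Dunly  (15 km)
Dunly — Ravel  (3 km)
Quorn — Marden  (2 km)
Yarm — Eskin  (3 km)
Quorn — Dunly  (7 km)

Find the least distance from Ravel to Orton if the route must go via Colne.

Shortest Ravel→Colne: Ravel–Dunly–Colne = 18
Shortest Colne→Orton: Colne–Marden–Quorn–Orton = 25
Total via Colne: 18 + 25 = 43 km.

43 km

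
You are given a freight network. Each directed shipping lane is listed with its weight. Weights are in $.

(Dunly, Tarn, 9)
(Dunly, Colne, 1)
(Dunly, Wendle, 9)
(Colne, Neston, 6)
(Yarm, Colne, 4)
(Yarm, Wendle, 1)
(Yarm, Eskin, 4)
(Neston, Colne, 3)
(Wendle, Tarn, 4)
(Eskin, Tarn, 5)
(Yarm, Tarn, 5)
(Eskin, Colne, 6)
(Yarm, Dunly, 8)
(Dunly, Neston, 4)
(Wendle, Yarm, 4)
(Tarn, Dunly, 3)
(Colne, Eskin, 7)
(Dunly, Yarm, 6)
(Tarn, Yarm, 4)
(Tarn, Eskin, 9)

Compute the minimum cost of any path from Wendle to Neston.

Candidate routes:
Wendle - Tarn - Dunly - Neston: 4+3+4 = 11
Wendle - Yarm - Dunly - Neston: 4+8+4 = 16
Wendle - Yarm - Colne - Neston: 4+4+6 = 14
Wendle - Tarn - Dunly - Colne - Neston: 4+3+1+6 = 14
The minimum is $11 via Wendle - Tarn - Dunly - Neston.

$11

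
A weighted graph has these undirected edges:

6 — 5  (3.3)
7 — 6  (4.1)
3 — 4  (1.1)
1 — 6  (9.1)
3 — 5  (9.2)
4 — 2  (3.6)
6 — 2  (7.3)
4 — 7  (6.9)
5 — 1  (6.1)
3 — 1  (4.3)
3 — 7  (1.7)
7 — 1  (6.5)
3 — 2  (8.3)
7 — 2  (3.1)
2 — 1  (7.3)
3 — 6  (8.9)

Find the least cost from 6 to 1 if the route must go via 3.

10.1

Shortest 6→3: 6 → 7 → 3 = 5.8
Shortest 3→1: 3 → 1 = 4.3
Total via 3: 5.8 + 4.3 = 10.1.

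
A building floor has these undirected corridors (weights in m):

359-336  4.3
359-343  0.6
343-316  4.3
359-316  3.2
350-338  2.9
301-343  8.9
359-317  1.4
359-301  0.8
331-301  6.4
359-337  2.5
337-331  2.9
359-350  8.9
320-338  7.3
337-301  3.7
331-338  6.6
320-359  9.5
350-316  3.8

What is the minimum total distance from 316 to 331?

8.6 m

Compare a few routes:
316–359–337–331: 3.2+2.5+2.9 = 8.6
316–343–359–337–331: 4.3+0.6+2.5+2.9 = 10.3
316–359–301–331: 3.2+0.8+6.4 = 10.4
316–359–301–337–331: 3.2+0.8+3.7+2.9 = 10.6
The minimum is 8.6 m via 316–359–337–331.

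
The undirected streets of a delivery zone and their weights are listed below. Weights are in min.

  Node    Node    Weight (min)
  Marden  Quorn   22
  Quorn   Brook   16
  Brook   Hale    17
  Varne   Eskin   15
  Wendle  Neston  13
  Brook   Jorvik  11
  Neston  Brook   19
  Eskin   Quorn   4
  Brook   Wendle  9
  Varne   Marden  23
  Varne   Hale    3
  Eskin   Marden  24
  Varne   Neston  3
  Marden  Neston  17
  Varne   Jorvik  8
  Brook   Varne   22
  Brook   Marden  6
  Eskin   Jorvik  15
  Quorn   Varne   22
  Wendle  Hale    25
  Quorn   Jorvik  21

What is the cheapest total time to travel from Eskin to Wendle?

29 min

Enumerating some paths:
Eskin → Varne → Neston → Wendle: 15+3+13 = 31
Eskin → Jorvik → Brook → Wendle: 15+11+9 = 35
Eskin → Marden → Brook → Wendle: 24+6+9 = 39
Eskin → Quorn → Brook → Wendle: 4+16+9 = 29
The minimum is 29 min via Eskin → Quorn → Brook → Wendle.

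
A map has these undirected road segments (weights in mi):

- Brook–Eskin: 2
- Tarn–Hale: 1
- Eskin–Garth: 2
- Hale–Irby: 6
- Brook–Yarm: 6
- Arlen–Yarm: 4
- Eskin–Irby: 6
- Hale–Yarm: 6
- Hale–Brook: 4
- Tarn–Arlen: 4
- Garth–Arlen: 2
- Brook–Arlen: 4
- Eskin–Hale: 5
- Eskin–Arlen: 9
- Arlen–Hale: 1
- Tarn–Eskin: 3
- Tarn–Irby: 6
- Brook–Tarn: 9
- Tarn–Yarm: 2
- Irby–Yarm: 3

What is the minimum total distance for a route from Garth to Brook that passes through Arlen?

Shortest Garth→Arlen: Garth → Arlen = 2
Best Arlen to Brook: Arlen → Brook costing 4
Total via Arlen: 2 + 4 = 6 mi.

6 mi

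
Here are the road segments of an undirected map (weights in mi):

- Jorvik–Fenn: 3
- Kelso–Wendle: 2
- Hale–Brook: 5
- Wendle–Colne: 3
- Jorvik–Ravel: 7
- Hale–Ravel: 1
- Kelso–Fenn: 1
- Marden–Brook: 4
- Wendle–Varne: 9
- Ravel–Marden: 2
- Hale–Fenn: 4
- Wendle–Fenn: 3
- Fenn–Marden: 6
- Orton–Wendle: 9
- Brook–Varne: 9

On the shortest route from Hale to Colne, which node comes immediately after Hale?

Candidate routes:
Hale → Ravel → Marden → Fenn → Wendle → Colne: 1+2+6+3+3 = 15
Hale → Fenn → Wendle → Colne: 4+3+3 = 10
Hale → Ravel → Marden → Fenn → Kelso → Wendle → Colne: 1+2+6+1+2+3 = 15
The minimum is 10 mi via Hale → Fenn → Wendle → Colne.
So from Hale the first move is to Fenn.

Fenn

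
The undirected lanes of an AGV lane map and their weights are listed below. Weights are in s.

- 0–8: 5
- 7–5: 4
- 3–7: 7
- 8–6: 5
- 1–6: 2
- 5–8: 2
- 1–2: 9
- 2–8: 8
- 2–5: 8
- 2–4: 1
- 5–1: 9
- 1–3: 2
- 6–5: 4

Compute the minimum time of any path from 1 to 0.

12 s

Shortest distances from 1:
1: 0
3: 2  (via 1)
6: 2  (via 1)
5: 6  (via 6)
8: 7  (via 6)
2: 9  (via 1)
7: 9  (via 3)
4: 10  (via 2)
0: 12  (via 8)
Shortest route: 1–6–8–0 = 12 s.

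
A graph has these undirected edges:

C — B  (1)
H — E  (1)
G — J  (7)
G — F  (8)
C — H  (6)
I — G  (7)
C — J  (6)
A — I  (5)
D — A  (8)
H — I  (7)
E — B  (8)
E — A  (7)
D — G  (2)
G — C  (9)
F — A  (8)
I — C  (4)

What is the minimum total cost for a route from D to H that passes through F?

26

Best D to F: D–G–F costing 10
Shortest F→H: F–A–E–H = 16
Total via F: 10 + 16 = 26.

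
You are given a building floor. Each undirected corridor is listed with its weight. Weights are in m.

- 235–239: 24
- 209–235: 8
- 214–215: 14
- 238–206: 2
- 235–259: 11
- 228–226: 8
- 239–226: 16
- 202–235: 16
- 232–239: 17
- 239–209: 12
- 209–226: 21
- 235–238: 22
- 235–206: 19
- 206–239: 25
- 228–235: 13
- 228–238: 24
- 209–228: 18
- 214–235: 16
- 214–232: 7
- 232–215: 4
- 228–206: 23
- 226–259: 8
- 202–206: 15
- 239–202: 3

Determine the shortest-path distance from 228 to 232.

36 m

Compare a few routes:
228 - 226 - 239 - 232: 8+16+17 = 41
228 - 235 - 214 - 215 - 232: 13+16+14+4 = 47
228 - 235 - 214 - 232: 13+16+7 = 36
228 - 209 - 239 - 232: 18+12+17 = 47
Cheapest is 228 - 235 - 214 - 232 at 36 m.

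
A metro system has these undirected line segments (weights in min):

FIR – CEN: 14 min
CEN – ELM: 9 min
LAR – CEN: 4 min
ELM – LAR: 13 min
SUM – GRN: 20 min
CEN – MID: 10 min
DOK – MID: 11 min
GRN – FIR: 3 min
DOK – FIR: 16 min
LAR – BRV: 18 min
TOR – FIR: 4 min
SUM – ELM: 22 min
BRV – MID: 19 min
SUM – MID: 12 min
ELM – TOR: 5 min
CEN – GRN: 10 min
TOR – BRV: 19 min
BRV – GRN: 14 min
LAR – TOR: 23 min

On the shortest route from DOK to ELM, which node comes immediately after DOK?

Enumerating some paths:
DOK–MID–CEN–LAR–ELM: 11+10+4+13 = 38
DOK–FIR–GRN–CEN–ELM: 16+3+10+9 = 38
DOK–FIR–TOR–ELM: 16+4+5 = 25
DOK–MID–CEN–ELM: 11+10+9 = 30
Cheapest is DOK–FIR–TOR–ELM at 25 min.
So from DOK the first move is to FIR.

FIR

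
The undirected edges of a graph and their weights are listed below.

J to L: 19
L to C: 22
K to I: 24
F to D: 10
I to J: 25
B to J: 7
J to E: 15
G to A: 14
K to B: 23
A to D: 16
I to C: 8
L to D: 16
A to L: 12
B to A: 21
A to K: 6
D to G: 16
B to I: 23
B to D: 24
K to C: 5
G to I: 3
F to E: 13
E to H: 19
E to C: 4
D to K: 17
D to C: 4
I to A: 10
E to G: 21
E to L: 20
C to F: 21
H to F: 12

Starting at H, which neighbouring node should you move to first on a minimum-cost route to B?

E

Compare a few routes:
H → E → J → B: 19+15+7 = 41
H → F → D → B: 12+10+24 = 46
H → E → C → K → B: 19+4+5+23 = 51
H → F → E → J → B: 12+13+15+7 = 47
The minimum is 41 via H → E → J → B.
So from H the first move is to E.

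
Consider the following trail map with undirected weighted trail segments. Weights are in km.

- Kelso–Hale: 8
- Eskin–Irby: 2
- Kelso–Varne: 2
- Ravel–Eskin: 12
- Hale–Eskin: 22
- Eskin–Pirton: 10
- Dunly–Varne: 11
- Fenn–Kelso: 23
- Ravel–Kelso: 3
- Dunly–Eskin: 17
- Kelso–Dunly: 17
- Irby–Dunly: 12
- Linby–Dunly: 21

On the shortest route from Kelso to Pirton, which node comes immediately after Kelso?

Ravel

Enumerating some paths:
Kelso → Ravel → Eskin → Pirton: 3+12+10 = 25
Kelso → Hale → Eskin → Pirton: 8+22+10 = 40
Kelso → Varne → Dunly → Irby → Eskin → Pirton: 2+11+12+2+10 = 37
Kelso → Varne → Dunly → Eskin → Pirton: 2+11+17+10 = 40
Cheapest is Kelso → Ravel → Eskin → Pirton at 25 km.
So from Kelso the first move is to Ravel.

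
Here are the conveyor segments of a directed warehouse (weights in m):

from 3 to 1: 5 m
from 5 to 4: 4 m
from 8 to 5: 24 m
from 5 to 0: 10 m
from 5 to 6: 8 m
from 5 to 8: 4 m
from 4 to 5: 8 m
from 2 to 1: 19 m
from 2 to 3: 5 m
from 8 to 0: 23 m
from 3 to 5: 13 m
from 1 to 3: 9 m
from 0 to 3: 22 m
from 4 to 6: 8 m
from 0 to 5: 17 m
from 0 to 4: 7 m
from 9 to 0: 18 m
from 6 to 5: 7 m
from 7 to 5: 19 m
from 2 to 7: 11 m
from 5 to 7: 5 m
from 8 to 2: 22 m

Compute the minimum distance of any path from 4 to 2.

Shortest distances from 4:
4: 0
5: 8  (via 4)
6: 8  (via 4)
8: 12  (via 5)
7: 13  (via 5)
0: 18  (via 5)
2: 34  (via 8)
Shortest route: 4–5–8–2 = 34 m.

34 m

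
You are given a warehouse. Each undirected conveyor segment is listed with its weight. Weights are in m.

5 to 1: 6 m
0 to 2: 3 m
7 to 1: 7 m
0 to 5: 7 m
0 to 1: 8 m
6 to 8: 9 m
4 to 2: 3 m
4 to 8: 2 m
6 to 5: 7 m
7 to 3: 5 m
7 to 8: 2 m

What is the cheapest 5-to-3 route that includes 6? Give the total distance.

23 m

Best 5 to 6: 5–6 costing 7
Best 6 to 3: 6–8–7–3 costing 16
Total via 6: 7 + 16 = 23 m.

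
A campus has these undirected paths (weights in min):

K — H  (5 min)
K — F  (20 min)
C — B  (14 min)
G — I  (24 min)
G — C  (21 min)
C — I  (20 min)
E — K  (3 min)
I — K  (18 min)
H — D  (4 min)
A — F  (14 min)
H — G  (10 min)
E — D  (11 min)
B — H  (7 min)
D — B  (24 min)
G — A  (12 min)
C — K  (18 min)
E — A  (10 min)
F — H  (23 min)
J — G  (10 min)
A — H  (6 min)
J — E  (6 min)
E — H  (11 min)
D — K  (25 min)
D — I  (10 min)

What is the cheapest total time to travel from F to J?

29 min

Settle nodes by increasing distance from F:
F: 0
A: 14  (via F)
H: 20  (via A)
K: 20  (via F)
E: 23  (via K)
D: 24  (via H)
G: 26  (via A)
B: 27  (via H)
J: 29  (via E)
Shortest route: F–K–E–J = 29 min.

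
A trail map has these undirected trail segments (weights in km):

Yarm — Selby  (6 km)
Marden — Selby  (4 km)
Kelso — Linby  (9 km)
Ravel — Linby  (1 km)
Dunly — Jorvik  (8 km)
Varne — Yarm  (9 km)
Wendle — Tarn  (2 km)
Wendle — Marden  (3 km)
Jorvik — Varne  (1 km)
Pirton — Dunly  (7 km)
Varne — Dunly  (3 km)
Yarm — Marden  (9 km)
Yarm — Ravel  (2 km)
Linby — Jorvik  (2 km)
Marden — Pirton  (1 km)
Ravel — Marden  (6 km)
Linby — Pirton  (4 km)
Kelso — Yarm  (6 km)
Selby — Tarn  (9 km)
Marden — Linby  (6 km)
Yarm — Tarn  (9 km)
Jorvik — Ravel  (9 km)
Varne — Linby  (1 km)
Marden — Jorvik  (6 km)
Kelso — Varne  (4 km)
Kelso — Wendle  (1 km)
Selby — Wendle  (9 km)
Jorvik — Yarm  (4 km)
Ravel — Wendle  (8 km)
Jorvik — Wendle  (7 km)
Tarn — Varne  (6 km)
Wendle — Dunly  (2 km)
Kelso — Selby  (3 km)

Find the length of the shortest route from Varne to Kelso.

4 km

Candidate routes:
Varne - Tarn - Wendle - Kelso: 6+2+1 = 9
Varne - Dunly - Wendle - Kelso: 3+2+1 = 6
Varne - Kelso: 4 = 4
Cheapest is Varne - Kelso at 4 km.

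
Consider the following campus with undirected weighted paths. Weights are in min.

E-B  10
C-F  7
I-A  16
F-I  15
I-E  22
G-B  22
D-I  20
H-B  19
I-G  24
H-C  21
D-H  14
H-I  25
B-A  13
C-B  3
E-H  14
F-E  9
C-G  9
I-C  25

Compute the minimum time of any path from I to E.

22 min

Running Dijkstra from I:
I: 0
F: 15  (via I)
A: 16  (via I)
D: 20  (via I)
C: 22  (via F)
E: 22  (via I)
Shortest route: I → E = 22 min.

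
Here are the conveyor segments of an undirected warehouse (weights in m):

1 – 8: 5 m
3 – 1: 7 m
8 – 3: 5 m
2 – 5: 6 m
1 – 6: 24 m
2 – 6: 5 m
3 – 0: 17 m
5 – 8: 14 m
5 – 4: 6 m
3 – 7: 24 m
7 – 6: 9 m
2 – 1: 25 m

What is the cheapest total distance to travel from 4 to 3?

Candidate routes:
4 - 5 - 8 - 3: 6+14+5 = 25
4 - 5 - 2 - 1 - 3: 6+6+25+7 = 44
4 - 5 - 8 - 1 - 3: 6+14+5+7 = 32
The minimum is 25 m via 4 - 5 - 8 - 3.

25 m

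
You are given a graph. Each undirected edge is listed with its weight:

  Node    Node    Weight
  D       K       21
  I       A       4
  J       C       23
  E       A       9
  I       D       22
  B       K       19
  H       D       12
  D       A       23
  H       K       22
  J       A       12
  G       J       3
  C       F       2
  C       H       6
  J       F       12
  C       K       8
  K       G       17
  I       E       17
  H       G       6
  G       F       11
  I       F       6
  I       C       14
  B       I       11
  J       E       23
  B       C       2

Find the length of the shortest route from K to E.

29

Compare a few routes:
K → C → F → I → A → E: 8+2+6+4+9 = 29
K → C → F → I → E: 8+2+6+17 = 33
Cheapest is K → C → F → I → A → E at 29.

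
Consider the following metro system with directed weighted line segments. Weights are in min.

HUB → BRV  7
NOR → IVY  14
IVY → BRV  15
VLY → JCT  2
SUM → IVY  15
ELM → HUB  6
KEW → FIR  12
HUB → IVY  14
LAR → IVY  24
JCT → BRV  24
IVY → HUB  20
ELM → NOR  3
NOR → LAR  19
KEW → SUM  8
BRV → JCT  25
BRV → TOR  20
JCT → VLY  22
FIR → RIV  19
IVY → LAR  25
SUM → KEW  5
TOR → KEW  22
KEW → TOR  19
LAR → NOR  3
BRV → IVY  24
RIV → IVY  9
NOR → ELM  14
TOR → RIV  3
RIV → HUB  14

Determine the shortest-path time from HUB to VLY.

Running Dijkstra from HUB:
HUB: 0
BRV: 7  (via HUB)
IVY: 14  (via HUB)
TOR: 27  (via BRV)
RIV: 30  (via TOR)
JCT: 32  (via BRV)
LAR: 39  (via IVY)
NOR: 42  (via LAR)
KEW: 49  (via TOR)
VLY: 54  (via JCT)
Shortest route: HUB → BRV → JCT → VLY = 54 min.

54 min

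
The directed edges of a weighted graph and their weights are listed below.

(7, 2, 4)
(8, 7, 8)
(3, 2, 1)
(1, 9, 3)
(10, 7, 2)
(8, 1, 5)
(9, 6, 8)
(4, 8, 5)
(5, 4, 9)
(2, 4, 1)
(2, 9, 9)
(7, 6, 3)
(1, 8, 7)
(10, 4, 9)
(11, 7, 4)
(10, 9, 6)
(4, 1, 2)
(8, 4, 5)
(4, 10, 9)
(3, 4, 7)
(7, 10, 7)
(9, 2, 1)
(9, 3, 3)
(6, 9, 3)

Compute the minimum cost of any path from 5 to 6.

Shortest distances from 5:
5: 0
4: 9  (via 5)
1: 11  (via 4)
8: 14  (via 4)
9: 14  (via 1)
2: 15  (via 9)
3: 17  (via 9)
10: 18  (via 4)
7: 20  (via 10)
6: 22  (via 9)
Shortest route: 5–4–1–9–6 = 22.

22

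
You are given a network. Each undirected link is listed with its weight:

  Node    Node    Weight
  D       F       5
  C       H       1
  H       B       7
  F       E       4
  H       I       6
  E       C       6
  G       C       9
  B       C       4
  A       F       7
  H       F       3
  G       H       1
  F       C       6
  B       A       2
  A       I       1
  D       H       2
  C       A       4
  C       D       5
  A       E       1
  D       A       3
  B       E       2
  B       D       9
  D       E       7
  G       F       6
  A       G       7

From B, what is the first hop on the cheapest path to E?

Enumerating some paths:
B - E: 2 = 2
B - A - E: 2+1 = 3
Cheapest is B - E at 2.
So from B the first move is to E.

E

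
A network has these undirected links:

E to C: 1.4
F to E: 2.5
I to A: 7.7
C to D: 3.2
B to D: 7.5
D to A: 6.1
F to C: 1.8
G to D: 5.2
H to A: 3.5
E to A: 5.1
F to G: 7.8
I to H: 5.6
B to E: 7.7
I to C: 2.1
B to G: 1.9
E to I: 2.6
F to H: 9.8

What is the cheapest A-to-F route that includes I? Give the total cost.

Shortest A→I: A–I = 7.7
Best I to F: I–C–F costing 3.9
Total via I: 7.7 + 3.9 = 11.6.

11.6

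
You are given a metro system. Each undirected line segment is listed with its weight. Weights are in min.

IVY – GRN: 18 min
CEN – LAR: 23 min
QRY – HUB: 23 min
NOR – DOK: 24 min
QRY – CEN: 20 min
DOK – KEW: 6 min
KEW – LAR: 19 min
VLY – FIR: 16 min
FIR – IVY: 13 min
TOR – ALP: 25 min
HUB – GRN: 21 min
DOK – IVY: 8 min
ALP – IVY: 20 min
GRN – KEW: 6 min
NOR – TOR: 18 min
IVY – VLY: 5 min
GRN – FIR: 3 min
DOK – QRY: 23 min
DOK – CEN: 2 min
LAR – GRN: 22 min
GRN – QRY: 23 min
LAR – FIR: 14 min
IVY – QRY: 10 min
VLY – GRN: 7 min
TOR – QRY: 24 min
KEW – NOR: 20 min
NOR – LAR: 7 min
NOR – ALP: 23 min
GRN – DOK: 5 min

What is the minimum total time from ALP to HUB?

Settle nodes by increasing distance from ALP:
ALP: 0
IVY: 20  (via ALP)
NOR: 23  (via ALP)
TOR: 25  (via ALP)
VLY: 25  (via IVY)
DOK: 28  (via IVY)
CEN: 30  (via DOK)
LAR: 30  (via NOR)
QRY: 30  (via IVY)
GRN: 32  (via VLY)
FIR: 33  (via IVY)
KEW: 34  (via DOK)
HUB: 53  (via QRY)
Shortest route: ALP–IVY–QRY–HUB = 53 min.

53 min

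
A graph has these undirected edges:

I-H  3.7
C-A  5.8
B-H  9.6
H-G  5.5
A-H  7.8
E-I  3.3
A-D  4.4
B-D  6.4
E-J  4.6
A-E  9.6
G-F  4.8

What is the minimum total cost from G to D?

17.7

Settle nodes by increasing distance from G:
G: 0
F: 4.8  (via G)
H: 5.5  (via G)
I: 9.2  (via H)
E: 12.5  (via I)
A: 13.3  (via H)
B: 15.1  (via H)
J: 17.1  (via E)
D: 17.7  (via A)
Shortest route: G–H–A–D = 17.7.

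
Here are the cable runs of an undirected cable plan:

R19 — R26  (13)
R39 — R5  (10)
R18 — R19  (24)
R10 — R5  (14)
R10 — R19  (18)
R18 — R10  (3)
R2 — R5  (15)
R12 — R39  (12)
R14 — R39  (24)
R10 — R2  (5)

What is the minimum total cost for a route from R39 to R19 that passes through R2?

Shortest R39→R2: R39 → R5 → R2 = 25
Best R2 to R19: R2 → R10 → R19 costing 23
Total via R2: 25 + 23 = 48.

48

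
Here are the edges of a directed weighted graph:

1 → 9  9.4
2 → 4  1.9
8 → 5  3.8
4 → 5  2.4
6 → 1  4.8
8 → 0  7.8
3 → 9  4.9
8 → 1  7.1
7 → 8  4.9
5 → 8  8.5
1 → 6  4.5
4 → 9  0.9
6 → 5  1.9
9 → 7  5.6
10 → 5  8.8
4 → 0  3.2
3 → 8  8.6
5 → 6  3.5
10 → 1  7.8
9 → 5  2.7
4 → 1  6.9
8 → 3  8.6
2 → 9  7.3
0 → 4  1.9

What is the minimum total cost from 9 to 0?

18.3

Compare a few routes:
9–5–8–0: 2.7+8.5+7.8 = 19
9–7–8–0: 5.6+4.9+7.8 = 18.3
The minimum is 18.3 via 9–7–8–0.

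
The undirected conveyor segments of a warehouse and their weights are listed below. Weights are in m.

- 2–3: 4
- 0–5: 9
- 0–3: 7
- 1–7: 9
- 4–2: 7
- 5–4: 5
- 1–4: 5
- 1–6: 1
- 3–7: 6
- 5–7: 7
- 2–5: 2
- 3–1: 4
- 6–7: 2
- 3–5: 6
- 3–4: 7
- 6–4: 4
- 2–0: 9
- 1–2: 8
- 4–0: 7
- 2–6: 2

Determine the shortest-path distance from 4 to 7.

6 m

Enumerating some paths:
4–6–7: 4+2 = 6
4–2–6–7: 7+2+2 = 11
4–1–6–7: 5+1+2 = 8
4–5–2–6–7: 5+2+2+2 = 11
Cheapest is 4–6–7 at 6 m.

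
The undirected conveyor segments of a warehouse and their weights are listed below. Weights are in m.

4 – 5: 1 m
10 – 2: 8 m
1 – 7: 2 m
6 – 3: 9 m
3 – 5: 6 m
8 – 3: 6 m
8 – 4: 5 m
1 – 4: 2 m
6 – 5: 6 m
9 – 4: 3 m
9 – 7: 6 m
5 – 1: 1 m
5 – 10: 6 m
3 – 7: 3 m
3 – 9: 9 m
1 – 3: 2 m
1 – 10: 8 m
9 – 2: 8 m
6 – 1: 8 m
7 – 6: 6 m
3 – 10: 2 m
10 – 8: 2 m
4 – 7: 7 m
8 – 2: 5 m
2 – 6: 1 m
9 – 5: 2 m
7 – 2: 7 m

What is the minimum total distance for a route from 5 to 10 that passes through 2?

14 m

Shortest 5→2: 5–6–2 = 7
Best 2 to 10: 2–8–10 costing 7
Total via 2: 7 + 7 = 14 m.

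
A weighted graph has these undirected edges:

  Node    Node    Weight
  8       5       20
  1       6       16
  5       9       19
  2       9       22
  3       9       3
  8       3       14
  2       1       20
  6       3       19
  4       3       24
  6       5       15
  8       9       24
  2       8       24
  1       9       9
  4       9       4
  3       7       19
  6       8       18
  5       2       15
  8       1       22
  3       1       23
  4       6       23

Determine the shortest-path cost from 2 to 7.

Shortest distances from 2:
2: 0
5: 15  (via 2)
1: 20  (via 2)
9: 22  (via 2)
8: 24  (via 2)
3: 25  (via 9)
4: 26  (via 9)
6: 30  (via 5)
7: 44  (via 3)
Shortest route: 2 → 9 → 3 → 7 = 44.

44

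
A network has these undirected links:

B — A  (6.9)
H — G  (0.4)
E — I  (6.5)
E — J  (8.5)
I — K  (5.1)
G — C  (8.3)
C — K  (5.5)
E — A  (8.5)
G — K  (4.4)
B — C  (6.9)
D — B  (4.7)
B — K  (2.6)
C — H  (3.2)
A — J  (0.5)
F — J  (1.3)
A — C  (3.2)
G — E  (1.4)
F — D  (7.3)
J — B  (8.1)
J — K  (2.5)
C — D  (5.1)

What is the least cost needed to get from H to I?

8.3

Running Dijkstra from H:
H: 0
G: 0.4  (via H)
E: 1.8  (via G)
C: 3.2  (via H)
K: 4.8  (via G)
A: 6.4  (via C)
J: 6.9  (via A)
B: 7.4  (via K)
F: 8.2  (via J)
D: 8.3  (via C)
I: 8.3  (via E)
Shortest route: H → G → E → I = 8.3.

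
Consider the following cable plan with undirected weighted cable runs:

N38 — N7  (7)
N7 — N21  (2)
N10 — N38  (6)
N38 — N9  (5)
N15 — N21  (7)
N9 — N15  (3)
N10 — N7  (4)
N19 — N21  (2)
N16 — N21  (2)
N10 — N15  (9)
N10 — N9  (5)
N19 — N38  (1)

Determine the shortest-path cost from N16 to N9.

Settle nodes by increasing distance from N16:
N16: 0
N21: 2  (via N16)
N19: 4  (via N21)
N7: 4  (via N21)
N38: 5  (via N19)
N10: 8  (via N7)
N15: 9  (via N21)
N9: 10  (via N38)
Shortest route: N16 → N21 → N19 → N38 → N9 = 10.

10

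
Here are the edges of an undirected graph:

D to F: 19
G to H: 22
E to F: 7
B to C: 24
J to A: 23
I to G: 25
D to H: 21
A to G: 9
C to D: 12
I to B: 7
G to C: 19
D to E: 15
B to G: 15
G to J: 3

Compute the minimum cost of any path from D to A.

Candidate routes:
D–H–G–A: 21+22+9 = 52
D–C–G–A: 12+19+9 = 40
D–C–G–J–A: 12+19+3+23 = 57
Cheapest is D–C–G–A at 40.

40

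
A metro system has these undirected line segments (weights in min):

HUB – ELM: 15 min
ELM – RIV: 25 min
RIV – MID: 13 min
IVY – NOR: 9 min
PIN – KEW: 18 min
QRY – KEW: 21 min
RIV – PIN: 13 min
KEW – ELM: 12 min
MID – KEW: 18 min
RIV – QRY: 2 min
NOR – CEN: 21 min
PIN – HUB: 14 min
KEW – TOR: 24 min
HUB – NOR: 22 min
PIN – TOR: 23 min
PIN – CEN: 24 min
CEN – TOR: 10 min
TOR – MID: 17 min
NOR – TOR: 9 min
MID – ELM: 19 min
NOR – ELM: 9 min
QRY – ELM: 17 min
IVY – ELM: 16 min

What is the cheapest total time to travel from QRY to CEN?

39 min

Shortest distances from QRY:
QRY: 0
RIV: 2  (via QRY)
MID: 15  (via RIV)
PIN: 15  (via RIV)
ELM: 17  (via QRY)
KEW: 21  (via QRY)
NOR: 26  (via ELM)
HUB: 29  (via PIN)
TOR: 32  (via MID)
IVY: 33  (via ELM)
CEN: 39  (via PIN)
Shortest route: QRY–RIV–PIN–CEN = 39 min.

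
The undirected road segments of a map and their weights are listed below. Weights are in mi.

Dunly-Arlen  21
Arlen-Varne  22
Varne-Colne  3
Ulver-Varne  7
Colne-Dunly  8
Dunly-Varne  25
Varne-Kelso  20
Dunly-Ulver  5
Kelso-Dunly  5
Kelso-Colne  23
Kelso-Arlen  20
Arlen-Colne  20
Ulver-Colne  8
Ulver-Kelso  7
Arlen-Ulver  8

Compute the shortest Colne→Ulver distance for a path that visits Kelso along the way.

Shortest Colne→Kelso: Colne → Dunly → Kelso = 13
Shortest Kelso→Ulver: Kelso → Ulver = 7
Total via Kelso: 13 + 7 = 20 mi.

20 mi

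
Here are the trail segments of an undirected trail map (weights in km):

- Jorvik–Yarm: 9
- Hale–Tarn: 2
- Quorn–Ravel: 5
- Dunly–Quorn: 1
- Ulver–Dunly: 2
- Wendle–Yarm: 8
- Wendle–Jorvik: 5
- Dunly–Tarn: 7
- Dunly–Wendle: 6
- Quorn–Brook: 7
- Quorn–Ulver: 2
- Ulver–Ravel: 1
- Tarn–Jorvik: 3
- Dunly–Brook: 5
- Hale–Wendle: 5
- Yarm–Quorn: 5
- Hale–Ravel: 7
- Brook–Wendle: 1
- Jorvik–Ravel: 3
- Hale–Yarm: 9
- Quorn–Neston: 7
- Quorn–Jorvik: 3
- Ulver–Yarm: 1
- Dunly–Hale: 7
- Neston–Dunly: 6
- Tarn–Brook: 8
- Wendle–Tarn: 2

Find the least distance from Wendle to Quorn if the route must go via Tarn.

Shortest Wendle→Tarn: Wendle → Tarn = 2
Best Tarn to Quorn: Tarn → Jorvik → Quorn costing 6
Total via Tarn: 2 + 6 = 8 km.

8 km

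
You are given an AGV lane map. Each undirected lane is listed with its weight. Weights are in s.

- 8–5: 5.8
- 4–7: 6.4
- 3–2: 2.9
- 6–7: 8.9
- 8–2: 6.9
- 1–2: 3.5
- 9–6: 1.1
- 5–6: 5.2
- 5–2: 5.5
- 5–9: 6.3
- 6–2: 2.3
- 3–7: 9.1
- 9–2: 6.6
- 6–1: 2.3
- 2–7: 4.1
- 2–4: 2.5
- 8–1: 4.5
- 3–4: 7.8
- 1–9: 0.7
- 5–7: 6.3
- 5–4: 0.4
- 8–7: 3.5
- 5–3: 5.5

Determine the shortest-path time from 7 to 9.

7.5 s

Settle nodes by increasing distance from 7:
7: 0
8: 3.5  (via 7)
2: 4.1  (via 7)
5: 6.3  (via 7)
4: 6.4  (via 7)
6: 6.4  (via 2)
3: 7  (via 2)
9: 7.5  (via 6)
Shortest route: 7 → 2 → 6 → 9 = 7.5 s.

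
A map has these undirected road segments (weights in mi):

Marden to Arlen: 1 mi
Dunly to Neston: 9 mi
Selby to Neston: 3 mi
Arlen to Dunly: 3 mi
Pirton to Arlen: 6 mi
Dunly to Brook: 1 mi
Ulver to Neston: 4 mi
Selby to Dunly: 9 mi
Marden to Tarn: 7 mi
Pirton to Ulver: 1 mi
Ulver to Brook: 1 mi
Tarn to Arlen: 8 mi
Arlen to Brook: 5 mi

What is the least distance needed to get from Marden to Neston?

10 mi

Enumerating some paths:
Marden–Arlen–Dunly–Brook–Ulver–Neston: 1+3+1+1+4 = 10
Marden–Arlen–Pirton–Ulver–Neston: 1+6+1+4 = 12
Marden–Arlen–Brook–Ulver–Neston: 1+5+1+4 = 11
The minimum is 10 mi via Marden–Arlen–Dunly–Brook–Ulver–Neston.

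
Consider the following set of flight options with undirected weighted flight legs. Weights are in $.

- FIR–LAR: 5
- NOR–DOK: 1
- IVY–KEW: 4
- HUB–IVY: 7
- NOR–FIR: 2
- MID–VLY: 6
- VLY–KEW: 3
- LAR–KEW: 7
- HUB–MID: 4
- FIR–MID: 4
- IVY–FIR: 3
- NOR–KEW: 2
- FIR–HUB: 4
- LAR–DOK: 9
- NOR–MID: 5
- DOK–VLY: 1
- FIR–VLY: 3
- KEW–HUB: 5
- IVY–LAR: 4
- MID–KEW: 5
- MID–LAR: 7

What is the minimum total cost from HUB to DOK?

$7

Settle nodes by increasing distance from HUB:
HUB: 0
MID: 4  (via HUB)
FIR: 4  (via HUB)
KEW: 5  (via HUB)
NOR: 6  (via FIR)
DOK: 7  (via NOR)
Shortest route: HUB → FIR → NOR → DOK = $7.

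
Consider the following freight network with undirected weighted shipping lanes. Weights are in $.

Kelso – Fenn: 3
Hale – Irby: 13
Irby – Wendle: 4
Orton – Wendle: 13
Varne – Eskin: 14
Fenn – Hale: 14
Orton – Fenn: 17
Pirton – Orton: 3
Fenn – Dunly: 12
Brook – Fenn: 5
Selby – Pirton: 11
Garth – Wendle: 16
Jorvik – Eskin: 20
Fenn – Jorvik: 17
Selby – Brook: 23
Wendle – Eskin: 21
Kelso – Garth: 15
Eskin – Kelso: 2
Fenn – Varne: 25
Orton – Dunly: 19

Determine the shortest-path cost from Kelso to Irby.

$27

Compare a few routes:
Kelso - Garth - Wendle - Irby: 15+16+4 = 35
Kelso - Eskin - Wendle - Irby: 2+21+4 = 27
Kelso - Fenn - Hale - Irby: 3+14+13 = 30
Kelso - Fenn - Orton - Wendle - Irby: 3+17+13+4 = 37
Cheapest is Kelso - Eskin - Wendle - Irby at $27.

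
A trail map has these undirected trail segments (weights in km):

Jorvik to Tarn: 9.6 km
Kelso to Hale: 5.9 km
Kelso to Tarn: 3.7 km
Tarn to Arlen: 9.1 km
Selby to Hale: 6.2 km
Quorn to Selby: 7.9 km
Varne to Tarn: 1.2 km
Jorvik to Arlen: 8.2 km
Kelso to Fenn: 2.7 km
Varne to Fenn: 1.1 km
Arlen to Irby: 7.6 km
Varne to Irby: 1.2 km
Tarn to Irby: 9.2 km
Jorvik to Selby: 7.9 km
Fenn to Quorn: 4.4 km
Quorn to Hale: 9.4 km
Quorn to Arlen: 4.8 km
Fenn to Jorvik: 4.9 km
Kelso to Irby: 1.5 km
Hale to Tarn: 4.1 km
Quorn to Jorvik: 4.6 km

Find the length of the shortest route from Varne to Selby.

Shortest distances from Varne:
Varne: 0
Fenn: 1.1  (via Varne)
Tarn: 1.2  (via Varne)
Irby: 1.2  (via Varne)
Kelso: 2.7  (via Irby)
Hale: 5.3  (via Tarn)
Quorn: 5.5  (via Fenn)
Jorvik: 6  (via Fenn)
Arlen: 8.8  (via Irby)
Selby: 11.5  (via Hale)
Shortest route: Varne → Tarn → Hale → Selby = 11.5 km.

11.5 km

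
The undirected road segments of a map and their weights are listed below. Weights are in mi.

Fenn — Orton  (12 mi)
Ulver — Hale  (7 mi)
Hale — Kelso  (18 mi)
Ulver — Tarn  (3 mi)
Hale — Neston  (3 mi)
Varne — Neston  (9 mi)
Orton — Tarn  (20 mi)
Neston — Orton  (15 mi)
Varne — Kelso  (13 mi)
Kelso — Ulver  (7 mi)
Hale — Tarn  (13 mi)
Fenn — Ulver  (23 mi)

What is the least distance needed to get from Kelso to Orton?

30 mi

Shortest distances from Kelso:
Kelso: 0
Ulver: 7  (via Kelso)
Tarn: 10  (via Ulver)
Varne: 13  (via Kelso)
Hale: 14  (via Ulver)
Neston: 17  (via Hale)
Fenn: 30  (via Ulver)
Orton: 30  (via Tarn)
Shortest route: Kelso → Ulver → Tarn → Orton = 30 mi.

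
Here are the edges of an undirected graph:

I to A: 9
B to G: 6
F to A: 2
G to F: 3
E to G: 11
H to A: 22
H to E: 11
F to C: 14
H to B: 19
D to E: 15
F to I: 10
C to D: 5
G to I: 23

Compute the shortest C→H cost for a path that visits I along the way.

55

Best C to I: C–F–I costing 24
Best I to H: I–A–H costing 31
Total via I: 24 + 31 = 55.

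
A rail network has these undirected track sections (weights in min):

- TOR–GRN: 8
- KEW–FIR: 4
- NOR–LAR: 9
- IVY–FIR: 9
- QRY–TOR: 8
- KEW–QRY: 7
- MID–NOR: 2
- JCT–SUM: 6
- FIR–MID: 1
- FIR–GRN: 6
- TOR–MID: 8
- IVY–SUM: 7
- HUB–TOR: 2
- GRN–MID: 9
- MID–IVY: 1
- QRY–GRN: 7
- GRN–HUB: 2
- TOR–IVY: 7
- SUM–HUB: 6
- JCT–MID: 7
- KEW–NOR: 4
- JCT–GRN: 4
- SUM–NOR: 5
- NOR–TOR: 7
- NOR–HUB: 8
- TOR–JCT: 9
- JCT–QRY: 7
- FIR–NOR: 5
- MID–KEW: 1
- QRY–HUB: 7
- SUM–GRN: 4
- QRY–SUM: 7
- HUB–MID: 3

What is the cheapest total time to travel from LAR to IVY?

12 min

Running Dijkstra from LAR:
LAR: 0
NOR: 9  (via LAR)
MID: 11  (via NOR)
IVY: 12  (via MID)
Shortest route: LAR–NOR–MID–IVY = 12 min.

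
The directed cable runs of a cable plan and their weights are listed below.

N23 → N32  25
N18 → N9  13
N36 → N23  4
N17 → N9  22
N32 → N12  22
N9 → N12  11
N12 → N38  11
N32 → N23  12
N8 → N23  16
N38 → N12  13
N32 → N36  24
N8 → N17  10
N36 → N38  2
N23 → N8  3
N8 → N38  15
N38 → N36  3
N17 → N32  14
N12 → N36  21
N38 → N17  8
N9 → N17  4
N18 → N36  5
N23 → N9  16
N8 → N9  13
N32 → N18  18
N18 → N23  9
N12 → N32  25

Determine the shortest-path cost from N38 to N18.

Compare a few routes:
N38 - N17 - N32 - N18: 8+14+18 = 40
N38 - N12 - N32 - N18: 13+25+18 = 56
N38 - N36 - N23 - N32 - N18: 3+4+25+18 = 50
N38 - N36 - N23 - N8 - N17 - N32 - N18: 3+4+3+10+14+18 = 52
Cheapest is N38 - N17 - N32 - N18 at 40.

40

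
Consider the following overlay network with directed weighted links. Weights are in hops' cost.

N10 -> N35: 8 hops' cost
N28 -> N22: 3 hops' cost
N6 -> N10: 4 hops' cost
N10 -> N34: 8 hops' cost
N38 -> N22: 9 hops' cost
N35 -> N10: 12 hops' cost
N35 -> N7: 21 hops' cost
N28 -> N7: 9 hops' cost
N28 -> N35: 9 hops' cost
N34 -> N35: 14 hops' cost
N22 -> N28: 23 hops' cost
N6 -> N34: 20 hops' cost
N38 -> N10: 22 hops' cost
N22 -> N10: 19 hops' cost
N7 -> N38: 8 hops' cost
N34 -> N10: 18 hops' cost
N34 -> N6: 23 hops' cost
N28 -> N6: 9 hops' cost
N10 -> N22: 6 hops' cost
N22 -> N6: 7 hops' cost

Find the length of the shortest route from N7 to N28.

40 hops' cost

Settle nodes by increasing distance from N7:
N7: 0
N38: 8  (via N7)
N22: 17  (via N38)
N6: 24  (via N22)
N10: 28  (via N6)
N34: 36  (via N10)
N35: 36  (via N10)
N28: 40  (via N22)
Shortest route: N7–N38–N22–N28 = 40 hops' cost.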